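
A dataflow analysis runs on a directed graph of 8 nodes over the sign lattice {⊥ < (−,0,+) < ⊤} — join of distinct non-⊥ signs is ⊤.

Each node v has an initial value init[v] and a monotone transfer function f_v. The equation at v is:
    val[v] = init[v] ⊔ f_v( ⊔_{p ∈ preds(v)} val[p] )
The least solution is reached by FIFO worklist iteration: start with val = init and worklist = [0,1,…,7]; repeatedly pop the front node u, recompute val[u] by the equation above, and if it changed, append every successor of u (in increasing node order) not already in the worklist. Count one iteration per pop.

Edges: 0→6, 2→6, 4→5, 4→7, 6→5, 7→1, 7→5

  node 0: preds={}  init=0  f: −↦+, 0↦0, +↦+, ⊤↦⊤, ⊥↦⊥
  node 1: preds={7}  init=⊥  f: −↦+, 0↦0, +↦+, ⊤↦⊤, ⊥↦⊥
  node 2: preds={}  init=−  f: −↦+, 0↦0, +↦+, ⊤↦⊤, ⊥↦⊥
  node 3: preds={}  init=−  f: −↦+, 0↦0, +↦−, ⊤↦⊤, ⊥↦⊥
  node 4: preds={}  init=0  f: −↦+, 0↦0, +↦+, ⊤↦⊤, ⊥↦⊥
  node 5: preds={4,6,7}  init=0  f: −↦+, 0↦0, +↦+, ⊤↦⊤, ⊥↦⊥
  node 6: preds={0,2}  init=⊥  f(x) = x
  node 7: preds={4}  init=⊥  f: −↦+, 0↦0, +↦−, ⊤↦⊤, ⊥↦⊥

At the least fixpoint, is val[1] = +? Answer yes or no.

no

Worklist (10 pops):
  #1 pop 0: in=⊥ → 0 (no change)
  #2 pop 1: in=⊥ → ⊥ (no change)
  #3 pop 2: in=⊥ → − (no change)
  #4 pop 3: in=⊥ → − (no change)
  #5 pop 4: in=⊥ → 0 (no change)
  #6 pop 5: in=0 → 0 (no change)
  #7 pop 6: in=⊤ → ⊤ (was ⊥); enqueue [5]
  #8 pop 7: in=0 → 0 (was ⊥); enqueue [1]
  #9 pop 5: in=⊤ → ⊤ (was 0); enqueue []
  #10 pop 1: in=0 → 0 (was ⊥); enqueue []

Fixpoint:
  val[0] = 0
  val[1] = 0
  val[2] = −
  val[3] = −
  val[4] = 0
  val[5] = ⊤
  val[6] = ⊤
  val[7] = 0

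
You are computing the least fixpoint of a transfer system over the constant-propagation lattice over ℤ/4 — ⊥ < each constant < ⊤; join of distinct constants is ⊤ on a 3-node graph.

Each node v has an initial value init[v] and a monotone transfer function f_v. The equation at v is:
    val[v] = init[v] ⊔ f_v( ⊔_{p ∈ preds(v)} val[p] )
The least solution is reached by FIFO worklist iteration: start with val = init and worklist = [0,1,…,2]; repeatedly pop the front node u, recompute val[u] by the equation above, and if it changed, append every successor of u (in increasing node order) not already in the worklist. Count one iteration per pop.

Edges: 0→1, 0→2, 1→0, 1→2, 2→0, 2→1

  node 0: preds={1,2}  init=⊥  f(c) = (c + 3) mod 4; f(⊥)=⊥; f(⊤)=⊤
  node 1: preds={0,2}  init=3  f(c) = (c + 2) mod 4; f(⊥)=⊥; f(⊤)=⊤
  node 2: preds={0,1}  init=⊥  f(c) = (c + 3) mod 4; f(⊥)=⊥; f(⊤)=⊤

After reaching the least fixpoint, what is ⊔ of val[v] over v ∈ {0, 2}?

⊤

Worklist (6 pops):
  #1 pop 0: in=3 → 2 (was ⊥); enqueue []
  #2 pop 1: in=2 → ⊤ (was 3); enqueue [0]
  #3 pop 2: in=⊤ → ⊤ (was ⊥); enqueue [1]
  #4 pop 0: in=⊤ → ⊤ (was 2); enqueue [2]
  #5 pop 1: in=⊤ → ⊤ (no change)
  #6 pop 2: in=⊤ → ⊤ (no change)

Fixpoint:
  val[0] = ⊤
  val[1] = ⊤
  val[2] = ⊤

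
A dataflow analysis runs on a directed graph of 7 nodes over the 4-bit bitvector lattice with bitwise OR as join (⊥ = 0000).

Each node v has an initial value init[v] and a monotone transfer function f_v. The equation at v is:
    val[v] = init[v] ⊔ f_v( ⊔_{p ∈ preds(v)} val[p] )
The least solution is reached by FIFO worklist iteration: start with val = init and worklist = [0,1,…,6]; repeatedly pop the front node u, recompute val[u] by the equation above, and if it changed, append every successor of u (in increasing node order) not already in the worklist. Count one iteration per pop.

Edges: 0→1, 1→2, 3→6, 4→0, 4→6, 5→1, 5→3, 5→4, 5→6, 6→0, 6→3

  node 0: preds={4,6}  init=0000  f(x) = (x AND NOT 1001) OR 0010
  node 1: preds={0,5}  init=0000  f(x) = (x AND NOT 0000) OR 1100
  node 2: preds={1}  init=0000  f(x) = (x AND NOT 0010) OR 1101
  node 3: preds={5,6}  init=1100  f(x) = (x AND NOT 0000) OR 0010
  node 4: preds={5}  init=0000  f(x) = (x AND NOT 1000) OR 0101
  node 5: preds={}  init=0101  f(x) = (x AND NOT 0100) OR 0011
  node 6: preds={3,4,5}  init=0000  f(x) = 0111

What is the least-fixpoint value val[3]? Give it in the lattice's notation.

Worklist (13 pops):
  #1 pop 0: in=0000 → 0010 (was 0000); enqueue []
  #2 pop 1: in=0111 → 1111 (was 0000); enqueue []
  #3 pop 2: in=1111 → 1101 (was 0000); enqueue []
  #4 pop 3: in=0101 → 1111 (was 1100); enqueue []
  #5 pop 4: in=0101 → 0101 (was 0000); enqueue [0]
  #6 pop 5: in=0000 → 0111 (was 0101); enqueue [1,3,4]
  #7 pop 6: in=1111 → 0111 (was 0000); enqueue []
  #8 pop 0: in=0111 → 0110 (was 0010); enqueue []
  #9 pop 1: in=0111 → 1111 (no change)
  #10 pop 3: in=0111 → 1111 (no change)
  #11 pop 4: in=0111 → 0111 (was 0101); enqueue [0,6]
  #12 pop 0: in=0111 → 0110 (no change)
  #13 pop 6: in=1111 → 0111 (no change)

Fixpoint:
  val[0] = 0110
  val[1] = 1111
  val[2] = 1101
  val[3] = 1111
  val[4] = 0111
  val[5] = 0111
  val[6] = 0111

1111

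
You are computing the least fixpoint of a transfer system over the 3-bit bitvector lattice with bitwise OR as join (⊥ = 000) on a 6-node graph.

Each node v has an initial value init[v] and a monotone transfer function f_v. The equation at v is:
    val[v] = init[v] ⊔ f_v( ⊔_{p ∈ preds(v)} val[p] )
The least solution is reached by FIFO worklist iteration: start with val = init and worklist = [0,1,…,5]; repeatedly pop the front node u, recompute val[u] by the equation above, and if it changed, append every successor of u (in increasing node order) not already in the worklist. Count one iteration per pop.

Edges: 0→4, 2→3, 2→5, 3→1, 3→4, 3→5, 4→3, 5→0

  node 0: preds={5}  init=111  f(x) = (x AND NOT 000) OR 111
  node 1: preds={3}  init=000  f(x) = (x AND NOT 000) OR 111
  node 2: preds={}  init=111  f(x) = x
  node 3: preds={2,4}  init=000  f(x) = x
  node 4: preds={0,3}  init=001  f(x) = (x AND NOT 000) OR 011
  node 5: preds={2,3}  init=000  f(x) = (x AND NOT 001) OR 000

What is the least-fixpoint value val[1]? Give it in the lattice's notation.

111

Worklist (9 pops):
  #1 pop 0: in=000 → 111 (no change)
  #2 pop 1: in=000 → 111 (was 000); enqueue []
  #3 pop 2: in=000 → 111 (no change)
  #4 pop 3: in=111 → 111 (was 000); enqueue [1]
  #5 pop 4: in=111 → 111 (was 001); enqueue [3]
  #6 pop 5: in=111 → 110 (was 000); enqueue [0]
  #7 pop 1: in=111 → 111 (no change)
  #8 pop 3: in=111 → 111 (no change)
  #9 pop 0: in=110 → 111 (no change)

Fixpoint:
  val[0] = 111
  val[1] = 111
  val[2] = 111
  val[3] = 111
  val[4] = 111
  val[5] = 110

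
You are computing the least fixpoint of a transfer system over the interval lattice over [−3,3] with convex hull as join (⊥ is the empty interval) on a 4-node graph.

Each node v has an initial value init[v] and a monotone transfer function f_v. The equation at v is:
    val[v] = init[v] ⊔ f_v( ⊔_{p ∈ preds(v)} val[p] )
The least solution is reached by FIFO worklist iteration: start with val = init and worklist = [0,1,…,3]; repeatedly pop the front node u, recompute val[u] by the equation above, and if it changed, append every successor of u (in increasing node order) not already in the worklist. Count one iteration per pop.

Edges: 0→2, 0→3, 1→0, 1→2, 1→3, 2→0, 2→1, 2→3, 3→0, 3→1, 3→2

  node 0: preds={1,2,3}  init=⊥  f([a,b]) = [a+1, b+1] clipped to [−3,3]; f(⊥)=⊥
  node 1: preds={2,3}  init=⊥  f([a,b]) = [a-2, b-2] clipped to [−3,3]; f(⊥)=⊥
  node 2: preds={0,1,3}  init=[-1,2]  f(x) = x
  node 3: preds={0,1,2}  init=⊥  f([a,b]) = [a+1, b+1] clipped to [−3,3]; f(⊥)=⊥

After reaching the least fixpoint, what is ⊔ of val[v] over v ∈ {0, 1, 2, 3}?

Iteration log — 9 steps:
  step 1. node 0  ⊔preds=[-1,2]  new=[0,3]  old=⊥  +wl: 
  step 2. node 1  ⊔preds=[-1,2]  new=[-3,0]  old=⊥  +wl: 0
  step 3. node 2  ⊔preds=[-3,3]  new=[-3,3]  old=[-1,2]  +wl: 1
  step 4. node 3  ⊔preds=[-3,3]  new=[-2,3]  old=⊥  +wl: 2
  step 5. node 0  ⊔preds=[-3,3]  new=[-2,3]  old=[0,3]  +wl: 3
  step 6. node 1  ⊔preds=[-3,3]  new=[-3,1]  old=[-3,0]  +wl: 0
  step 7. node 2  ⊔preds=[-3,3]  new=[-3,3]  stable
  step 8. node 3  ⊔preds=[-3,3]  new=[-2,3]  stable
  step 9. node 0  ⊔preds=[-3,3]  new=[-2,3]  stable

Least fixpoint reached:
  node 0: [-2,3]
  node 1: [-3,1]
  node 2: [-3,3]
  node 3: [-2,3]

[-3,3]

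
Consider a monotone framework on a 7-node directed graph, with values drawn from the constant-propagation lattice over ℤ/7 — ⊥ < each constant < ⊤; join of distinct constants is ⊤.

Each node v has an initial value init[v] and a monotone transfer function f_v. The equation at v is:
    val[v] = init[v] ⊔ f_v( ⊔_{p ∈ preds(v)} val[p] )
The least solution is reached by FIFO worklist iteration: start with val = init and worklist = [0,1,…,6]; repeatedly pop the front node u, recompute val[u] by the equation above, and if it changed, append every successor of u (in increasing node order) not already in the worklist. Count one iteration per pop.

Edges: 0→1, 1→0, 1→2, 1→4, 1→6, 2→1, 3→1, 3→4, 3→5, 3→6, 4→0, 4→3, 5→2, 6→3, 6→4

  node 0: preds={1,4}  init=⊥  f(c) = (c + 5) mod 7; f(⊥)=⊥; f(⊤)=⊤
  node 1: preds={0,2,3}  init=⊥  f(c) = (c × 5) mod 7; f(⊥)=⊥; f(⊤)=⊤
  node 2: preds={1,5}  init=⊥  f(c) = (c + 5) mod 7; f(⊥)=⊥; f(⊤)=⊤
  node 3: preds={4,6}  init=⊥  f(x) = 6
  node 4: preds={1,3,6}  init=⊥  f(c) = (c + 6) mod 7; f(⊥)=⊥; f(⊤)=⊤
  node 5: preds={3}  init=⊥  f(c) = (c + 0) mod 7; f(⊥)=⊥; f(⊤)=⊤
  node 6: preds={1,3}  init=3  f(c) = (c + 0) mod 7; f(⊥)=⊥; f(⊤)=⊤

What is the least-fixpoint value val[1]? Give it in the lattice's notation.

Worklist (18 pops):
  #1 pop 0: in=⊥ → ⊥ (no change)
  #2 pop 1: in=⊥ → ⊥ (no change)
  #3 pop 2: in=⊥ → ⊥ (no change)
  #4 pop 3: in=3 → 6 (was ⊥); enqueue [1]
  #5 pop 4: in=⊤ → ⊤ (was ⊥); enqueue [0,3]
  #6 pop 5: in=6 → 6 (was ⊥); enqueue [2]
  #7 pop 6: in=6 → ⊤ (was 3); enqueue [4]
  #8 pop 1: in=6 → 2 (was ⊥); enqueue [6]
  #9 pop 0: in=⊤ → ⊤ (was ⊥); enqueue [1]
  #10 pop 3: in=⊤ → 6 (no change)
  #11 pop 2: in=⊤ → ⊤ (was ⊥); enqueue []
  #12 pop 4: in=⊤ → ⊤ (no change)
  #13 pop 6: in=⊤ → ⊤ (no change)
  #14 pop 1: in=⊤ → ⊤ (was 2); enqueue [0,2,4,6]
  #15 pop 0: in=⊤ → ⊤ (no change)
  #16 pop 2: in=⊤ → ⊤ (no change)
  #17 pop 4: in=⊤ → ⊤ (no change)
  #18 pop 6: in=⊤ → ⊤ (no change)

Fixpoint:
  val[0] = ⊤
  val[1] = ⊤
  val[2] = ⊤
  val[3] = 6
  val[4] = ⊤
  val[5] = 6
  val[6] = ⊤

⊤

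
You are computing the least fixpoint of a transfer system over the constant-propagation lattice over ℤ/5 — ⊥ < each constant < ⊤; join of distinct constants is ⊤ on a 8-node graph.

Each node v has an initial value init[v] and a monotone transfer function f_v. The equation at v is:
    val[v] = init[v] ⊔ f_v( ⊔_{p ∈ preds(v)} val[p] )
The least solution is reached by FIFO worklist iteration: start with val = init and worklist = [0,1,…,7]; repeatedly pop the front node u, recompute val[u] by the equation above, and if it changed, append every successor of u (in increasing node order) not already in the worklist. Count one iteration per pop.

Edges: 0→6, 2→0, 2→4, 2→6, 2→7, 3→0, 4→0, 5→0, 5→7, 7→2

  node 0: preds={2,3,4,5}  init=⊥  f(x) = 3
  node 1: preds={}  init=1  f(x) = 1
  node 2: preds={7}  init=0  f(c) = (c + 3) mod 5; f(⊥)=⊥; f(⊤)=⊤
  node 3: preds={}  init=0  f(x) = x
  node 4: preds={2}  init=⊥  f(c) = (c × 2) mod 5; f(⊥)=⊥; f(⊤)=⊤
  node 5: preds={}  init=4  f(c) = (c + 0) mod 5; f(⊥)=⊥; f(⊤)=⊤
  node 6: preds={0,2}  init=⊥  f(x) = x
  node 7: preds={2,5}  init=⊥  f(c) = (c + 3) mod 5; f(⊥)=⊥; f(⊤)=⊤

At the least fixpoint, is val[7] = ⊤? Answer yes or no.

yes

Worklist (15 pops):
  #1 pop 0: in=⊤ → 3 (was ⊥); enqueue []
  #2 pop 1: in=⊥ → 1 (no change)
  #3 pop 2: in=⊥ → 0 (no change)
  #4 pop 3: in=⊥ → 0 (no change)
  #5 pop 4: in=0 → 0 (was ⊥); enqueue [0]
  #6 pop 5: in=⊥ → 4 (no change)
  #7 pop 6: in=⊤ → ⊤ (was ⊥); enqueue []
  #8 pop 7: in=⊤ → ⊤ (was ⊥); enqueue [2]
  #9 pop 0: in=⊤ → 3 (no change)
  #10 pop 2: in=⊤ → ⊤ (was 0); enqueue [0,4,6,7]
  #11 pop 0: in=⊤ → 3 (no change)
  #12 pop 4: in=⊤ → ⊤ (was 0); enqueue [0]
  #13 pop 6: in=⊤ → ⊤ (no change)
  #14 pop 7: in=⊤ → ⊤ (no change)
  #15 pop 0: in=⊤ → 3 (no change)

Fixpoint:
  val[0] = 3
  val[1] = 1
  val[2] = ⊤
  val[3] = 0
  val[4] = ⊤
  val[5] = 4
  val[6] = ⊤
  val[7] = ⊤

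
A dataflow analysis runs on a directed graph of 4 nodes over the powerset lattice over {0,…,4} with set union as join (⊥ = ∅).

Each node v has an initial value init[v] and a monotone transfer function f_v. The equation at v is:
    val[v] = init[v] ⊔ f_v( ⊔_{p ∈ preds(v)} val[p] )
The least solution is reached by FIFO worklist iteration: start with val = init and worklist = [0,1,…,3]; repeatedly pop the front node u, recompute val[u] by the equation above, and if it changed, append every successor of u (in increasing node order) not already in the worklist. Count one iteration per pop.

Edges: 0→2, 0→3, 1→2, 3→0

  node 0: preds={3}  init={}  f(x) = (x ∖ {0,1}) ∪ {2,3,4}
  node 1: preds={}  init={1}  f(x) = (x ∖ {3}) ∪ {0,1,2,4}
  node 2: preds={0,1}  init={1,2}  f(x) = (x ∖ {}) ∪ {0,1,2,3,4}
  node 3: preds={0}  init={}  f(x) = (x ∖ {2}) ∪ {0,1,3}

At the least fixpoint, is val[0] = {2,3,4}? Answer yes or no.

yes

Trace (5 dequeues):
  [1] u=0 | in {} | out {2,3,4} | prev {} | push {}
  [2] u=1 | in {} | out {0,1,2,4} | prev {1} | push {}
  [3] u=2 | in {0,1,2,3,4} | out {0,1,2,3,4} | prev {1,2} | push {}
  [4] u=3 | in {2,3,4} | out {0,1,3,4} | prev {} | push {0}
  [5] u=0 | in {0,1,3,4} | out {2,3,4} | ==

Converged values:
  [0] {2,3,4}
  [1] {0,1,2,4}
  [2] {0,1,2,3,4}
  [3] {0,1,3,4}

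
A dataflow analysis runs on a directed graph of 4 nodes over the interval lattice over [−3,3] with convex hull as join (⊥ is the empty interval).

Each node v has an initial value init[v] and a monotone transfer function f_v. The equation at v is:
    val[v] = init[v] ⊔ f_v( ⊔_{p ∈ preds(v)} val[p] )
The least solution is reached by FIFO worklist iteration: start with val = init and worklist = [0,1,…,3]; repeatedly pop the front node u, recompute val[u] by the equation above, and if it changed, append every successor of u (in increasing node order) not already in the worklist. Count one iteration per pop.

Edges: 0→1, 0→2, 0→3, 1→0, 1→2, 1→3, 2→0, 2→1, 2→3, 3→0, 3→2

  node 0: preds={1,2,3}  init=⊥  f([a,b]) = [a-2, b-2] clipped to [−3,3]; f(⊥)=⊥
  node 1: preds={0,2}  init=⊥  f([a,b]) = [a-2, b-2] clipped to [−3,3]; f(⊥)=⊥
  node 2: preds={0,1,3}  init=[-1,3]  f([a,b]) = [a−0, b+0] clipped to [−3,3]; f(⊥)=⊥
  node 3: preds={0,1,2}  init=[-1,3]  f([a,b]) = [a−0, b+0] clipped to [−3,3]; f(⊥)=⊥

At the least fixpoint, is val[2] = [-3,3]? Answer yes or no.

Worklist (7 pops):
  #1 pop 0: in=[-1,3] → [-3,1] (was ⊥); enqueue []
  #2 pop 1: in=[-3,3] → [-3,1] (was ⊥); enqueue [0]
  #3 pop 2: in=[-3,3] → [-3,3] (was [-1,3]); enqueue [1]
  #4 pop 3: in=[-3,3] → [-3,3] (was [-1,3]); enqueue [2]
  #5 pop 0: in=[-3,3] → [-3,1] (no change)
  #6 pop 1: in=[-3,3] → [-3,1] (no change)
  #7 pop 2: in=[-3,3] → [-3,3] (no change)

Fixpoint:
  val[0] = [-3,1]
  val[1] = [-3,1]
  val[2] = [-3,3]
  val[3] = [-3,3]

yes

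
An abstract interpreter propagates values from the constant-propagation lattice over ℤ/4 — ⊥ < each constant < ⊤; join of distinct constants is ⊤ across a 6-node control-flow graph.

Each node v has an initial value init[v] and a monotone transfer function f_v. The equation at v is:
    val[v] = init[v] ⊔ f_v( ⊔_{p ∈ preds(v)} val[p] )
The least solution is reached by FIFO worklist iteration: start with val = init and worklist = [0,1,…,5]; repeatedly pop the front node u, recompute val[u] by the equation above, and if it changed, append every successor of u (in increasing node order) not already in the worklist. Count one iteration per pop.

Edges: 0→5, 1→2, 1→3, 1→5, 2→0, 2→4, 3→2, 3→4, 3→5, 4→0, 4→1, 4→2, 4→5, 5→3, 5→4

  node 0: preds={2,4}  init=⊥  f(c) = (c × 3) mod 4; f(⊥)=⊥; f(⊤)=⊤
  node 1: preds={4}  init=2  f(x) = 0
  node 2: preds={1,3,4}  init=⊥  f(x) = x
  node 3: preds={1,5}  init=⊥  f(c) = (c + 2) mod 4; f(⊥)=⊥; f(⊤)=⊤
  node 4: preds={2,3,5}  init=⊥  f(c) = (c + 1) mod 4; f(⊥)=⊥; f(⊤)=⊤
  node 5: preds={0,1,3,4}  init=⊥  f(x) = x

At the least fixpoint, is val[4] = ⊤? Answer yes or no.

Trace (12 dequeues):
  [1] u=0 | in ⊥ | out ⊥ | ==
  [2] u=1 | in ⊥ | out ⊤ | prev 2 | push {}
  [3] u=2 | in ⊤ | out ⊤ | prev ⊥ | push {0}
  [4] u=3 | in ⊤ | out ⊤ | prev ⊥ | push {2}
  [5] u=4 | in ⊤ | out ⊤ | prev ⊥ | push {1}
  [6] u=5 | in ⊤ | out ⊤ | prev ⊥ | push {3,4}
  [7] u=0 | in ⊤ | out ⊤ | prev ⊥ | push {5}
  [8] u=2 | in ⊤ | out ⊤ | ==
  [9] u=1 | in ⊤ | out ⊤ | ==
  [10] u=3 | in ⊤ | out ⊤ | ==
  [11] u=4 | in ⊤ | out ⊤ | ==
  [12] u=5 | in ⊤ | out ⊤ | ==

Converged values:
  [0] ⊤
  [1] ⊤
  [2] ⊤
  [3] ⊤
  [4] ⊤
  [5] ⊤

yes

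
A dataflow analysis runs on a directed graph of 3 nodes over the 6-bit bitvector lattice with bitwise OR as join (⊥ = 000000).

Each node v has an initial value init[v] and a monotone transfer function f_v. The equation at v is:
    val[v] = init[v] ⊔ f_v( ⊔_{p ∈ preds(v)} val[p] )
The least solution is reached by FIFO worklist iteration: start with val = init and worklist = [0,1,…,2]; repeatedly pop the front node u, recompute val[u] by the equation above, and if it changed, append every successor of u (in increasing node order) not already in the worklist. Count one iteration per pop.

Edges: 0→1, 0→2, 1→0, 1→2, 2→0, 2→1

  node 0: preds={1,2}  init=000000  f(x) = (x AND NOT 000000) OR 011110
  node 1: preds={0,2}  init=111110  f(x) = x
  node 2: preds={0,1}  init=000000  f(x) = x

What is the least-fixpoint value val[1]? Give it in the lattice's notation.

Iteration log — 5 steps:
  step 1. node 0  ⊔preds=111110  new=111110  old=000000  +wl: 
  step 2. node 1  ⊔preds=111110  new=111110  stable
  step 3. node 2  ⊔preds=111110  new=111110  old=000000  +wl: 0,1
  step 4. node 0  ⊔preds=111110  new=111110  stable
  step 5. node 1  ⊔preds=111110  new=111110  stable

Least fixpoint reached:
  node 0: 111110
  node 1: 111110
  node 2: 111110

111110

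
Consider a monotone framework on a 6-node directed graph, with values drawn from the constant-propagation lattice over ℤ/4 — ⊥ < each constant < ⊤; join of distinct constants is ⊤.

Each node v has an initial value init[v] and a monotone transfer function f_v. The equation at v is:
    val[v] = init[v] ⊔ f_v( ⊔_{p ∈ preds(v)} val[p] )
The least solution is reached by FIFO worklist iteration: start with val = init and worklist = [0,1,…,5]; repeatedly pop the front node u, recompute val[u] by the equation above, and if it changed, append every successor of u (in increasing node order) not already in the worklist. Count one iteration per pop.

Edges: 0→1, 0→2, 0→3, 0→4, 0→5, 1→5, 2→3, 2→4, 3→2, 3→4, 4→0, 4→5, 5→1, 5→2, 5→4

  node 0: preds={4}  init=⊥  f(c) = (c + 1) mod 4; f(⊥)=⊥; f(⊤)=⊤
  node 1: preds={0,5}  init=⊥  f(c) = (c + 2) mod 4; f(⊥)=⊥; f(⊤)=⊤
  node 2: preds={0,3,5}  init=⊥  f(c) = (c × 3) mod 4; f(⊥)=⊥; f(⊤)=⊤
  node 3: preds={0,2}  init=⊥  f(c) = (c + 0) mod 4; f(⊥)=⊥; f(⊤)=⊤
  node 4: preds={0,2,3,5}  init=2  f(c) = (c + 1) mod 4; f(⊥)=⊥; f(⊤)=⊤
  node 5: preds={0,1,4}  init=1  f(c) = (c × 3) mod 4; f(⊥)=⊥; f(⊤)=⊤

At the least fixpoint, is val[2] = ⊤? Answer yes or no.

Iteration log — 13 steps:
  step 1. node 0  ⊔preds=2  new=3  old=⊥  +wl: 
  step 2. node 1  ⊔preds=⊤  new=⊤  old=⊥  +wl: 
  step 3. node 2  ⊔preds=⊤  new=⊤  old=⊥  +wl: 
  step 4. node 3  ⊔preds=⊤  new=⊤  old=⊥  +wl: 2
  step 5. node 4  ⊔preds=⊤  new=⊤  old=2  +wl: 0
  step 6. node 5  ⊔preds=⊤  new=⊤  old=1  +wl: 1,4
  step 7. node 2  ⊔preds=⊤  new=⊤  stable
  step 8. node 0  ⊔preds=⊤  new=⊤  old=3  +wl: 2,3,5
  step 9. node 1  ⊔preds=⊤  new=⊤  stable
  step 10. node 4  ⊔preds=⊤  new=⊤  stable
  step 11. node 2  ⊔preds=⊤  new=⊤  stable
  step 12. node 3  ⊔preds=⊤  new=⊤  stable
  step 13. node 5  ⊔preds=⊤  new=⊤  stable

Least fixpoint reached:
  node 0: ⊤
  node 1: ⊤
  node 2: ⊤
  node 3: ⊤
  node 4: ⊤
  node 5: ⊤

yes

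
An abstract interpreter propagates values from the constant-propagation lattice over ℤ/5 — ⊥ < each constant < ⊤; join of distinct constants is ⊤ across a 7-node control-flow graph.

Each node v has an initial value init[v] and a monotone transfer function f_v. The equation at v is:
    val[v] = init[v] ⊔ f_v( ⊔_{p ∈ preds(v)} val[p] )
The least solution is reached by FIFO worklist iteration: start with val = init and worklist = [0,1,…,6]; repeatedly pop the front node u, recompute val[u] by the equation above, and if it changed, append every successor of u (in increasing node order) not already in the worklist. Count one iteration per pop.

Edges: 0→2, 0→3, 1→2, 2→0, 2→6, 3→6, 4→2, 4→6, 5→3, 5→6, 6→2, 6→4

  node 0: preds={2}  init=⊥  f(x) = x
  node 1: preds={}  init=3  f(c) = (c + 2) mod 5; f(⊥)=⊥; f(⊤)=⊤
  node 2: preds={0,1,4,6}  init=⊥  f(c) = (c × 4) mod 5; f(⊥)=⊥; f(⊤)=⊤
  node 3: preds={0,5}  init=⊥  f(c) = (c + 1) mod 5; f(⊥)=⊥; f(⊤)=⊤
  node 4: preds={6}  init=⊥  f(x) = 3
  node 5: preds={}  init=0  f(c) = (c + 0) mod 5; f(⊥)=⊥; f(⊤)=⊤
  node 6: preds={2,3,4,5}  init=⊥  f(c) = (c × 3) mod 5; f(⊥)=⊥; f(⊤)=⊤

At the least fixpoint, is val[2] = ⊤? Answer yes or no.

Iteration log — 15 steps:
  step 1. node 0  ⊔preds=⊥  new=⊥  stable
  step 2. node 1  ⊔preds=⊥  new=3  stable
  step 3. node 2  ⊔preds=3  new=2  old=⊥  +wl: 0
  step 4. node 3  ⊔preds=0  new=1  old=⊥  +wl: 
  step 5. node 4  ⊔preds=⊥  new=3  old=⊥  +wl: 2
  step 6. node 5  ⊔preds=⊥  new=0  stable
  step 7. node 6  ⊔preds=⊤  new=⊤  old=⊥  +wl: 4
  step 8. node 0  ⊔preds=2  new=2  old=⊥  +wl: 3
  step 9. node 2  ⊔preds=⊤  new=⊤  old=2  +wl: 0,6
  step 10. node 4  ⊔preds=⊤  new=3  stable
  step 11. node 3  ⊔preds=⊤  new=⊤  old=1  +wl: 
  step 12. node 0  ⊔preds=⊤  new=⊤  old=2  +wl: 2,3
  step 13. node 6  ⊔preds=⊤  new=⊤  stable
  step 14. node 2  ⊔preds=⊤  new=⊤  stable
  step 15. node 3  ⊔preds=⊤  new=⊤  stable

Least fixpoint reached:
  node 0: ⊤
  node 1: 3
  node 2: ⊤
  node 3: ⊤
  node 4: 3
  node 5: 0
  node 6: ⊤

yes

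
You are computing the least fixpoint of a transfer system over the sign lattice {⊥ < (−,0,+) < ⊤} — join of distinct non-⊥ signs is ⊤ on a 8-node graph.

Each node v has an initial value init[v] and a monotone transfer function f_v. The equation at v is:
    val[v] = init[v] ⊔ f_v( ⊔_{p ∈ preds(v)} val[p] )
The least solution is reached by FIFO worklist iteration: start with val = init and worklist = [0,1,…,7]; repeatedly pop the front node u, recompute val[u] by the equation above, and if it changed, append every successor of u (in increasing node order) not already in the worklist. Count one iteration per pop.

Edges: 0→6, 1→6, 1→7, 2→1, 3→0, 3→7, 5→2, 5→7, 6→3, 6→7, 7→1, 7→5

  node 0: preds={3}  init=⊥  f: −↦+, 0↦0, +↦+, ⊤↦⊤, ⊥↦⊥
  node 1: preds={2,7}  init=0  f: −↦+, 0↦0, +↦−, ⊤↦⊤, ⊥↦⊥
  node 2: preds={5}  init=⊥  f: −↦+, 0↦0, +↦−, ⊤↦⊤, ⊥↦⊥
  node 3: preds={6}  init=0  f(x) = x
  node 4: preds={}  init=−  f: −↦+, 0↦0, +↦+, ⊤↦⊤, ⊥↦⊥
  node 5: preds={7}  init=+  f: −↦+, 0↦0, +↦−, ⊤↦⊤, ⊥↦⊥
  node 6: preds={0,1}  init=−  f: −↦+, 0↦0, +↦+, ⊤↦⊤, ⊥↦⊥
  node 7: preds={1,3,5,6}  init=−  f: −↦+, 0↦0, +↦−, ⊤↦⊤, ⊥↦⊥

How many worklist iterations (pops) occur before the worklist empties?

Iteration log — 16 steps:
  step 1. node 0  ⊔preds=0  new=0  old=⊥  +wl: 
  step 2. node 1  ⊔preds=−  new=⊤  old=0  +wl: 
  step 3. node 2  ⊔preds=+  new=−  old=⊥  +wl: 1
  step 4. node 3  ⊔preds=−  new=⊤  old=0  +wl: 0
  step 5. node 4  ⊔preds=⊥  new=−  stable
  step 6. node 5  ⊔preds=−  new=+  stable
  step 7. node 6  ⊔preds=⊤  new=⊤  old=−  +wl: 3
  step 8. node 7  ⊔preds=⊤  new=⊤  old=−  +wl: 5
  step 9. node 1  ⊔preds=⊤  new=⊤  stable
  step 10. node 0  ⊔preds=⊤  new=⊤  old=0  +wl: 6
  step 11. node 3  ⊔preds=⊤  new=⊤  stable
  step 12. node 5  ⊔preds=⊤  new=⊤  old=+  +wl: 2,7
  step 13. node 6  ⊔preds=⊤  new=⊤  stable
  step 14. node 2  ⊔preds=⊤  new=⊤  old=−  +wl: 1
  step 15. node 7  ⊔preds=⊤  new=⊤  stable
  step 16. node 1  ⊔preds=⊤  new=⊤  stable

Least fixpoint reached:
  node 0: ⊤
  node 1: ⊤
  node 2: ⊤
  node 3: ⊤
  node 4: −
  node 5: ⊤
  node 6: ⊤
  node 7: ⊤

16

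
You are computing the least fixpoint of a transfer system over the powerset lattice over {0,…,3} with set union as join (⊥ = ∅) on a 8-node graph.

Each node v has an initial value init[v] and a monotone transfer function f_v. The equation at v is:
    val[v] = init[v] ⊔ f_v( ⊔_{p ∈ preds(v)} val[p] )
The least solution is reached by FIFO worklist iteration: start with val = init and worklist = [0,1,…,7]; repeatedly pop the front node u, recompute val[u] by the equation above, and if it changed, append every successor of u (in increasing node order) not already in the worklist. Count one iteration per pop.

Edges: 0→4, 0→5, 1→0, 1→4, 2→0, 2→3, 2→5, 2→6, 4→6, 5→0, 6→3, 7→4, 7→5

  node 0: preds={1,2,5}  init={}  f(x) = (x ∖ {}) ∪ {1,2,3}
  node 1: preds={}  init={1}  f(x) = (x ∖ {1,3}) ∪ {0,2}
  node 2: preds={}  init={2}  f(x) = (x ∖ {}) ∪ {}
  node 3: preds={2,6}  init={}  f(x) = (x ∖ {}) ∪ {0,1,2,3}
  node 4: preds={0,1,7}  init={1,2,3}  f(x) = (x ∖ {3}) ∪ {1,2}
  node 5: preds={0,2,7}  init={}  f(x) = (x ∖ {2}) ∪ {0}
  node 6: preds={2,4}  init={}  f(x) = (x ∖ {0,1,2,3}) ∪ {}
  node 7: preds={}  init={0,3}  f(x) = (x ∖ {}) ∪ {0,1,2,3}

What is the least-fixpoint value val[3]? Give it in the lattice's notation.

Worklist (11 pops):
  #1 pop 0: in={1,2} → {1,2,3} (was {}); enqueue []
  #2 pop 1: in={} → {0,1,2} (was {1}); enqueue [0]
  #3 pop 2: in={} → {2} (no change)
  #4 pop 3: in={2} → {0,1,2,3} (was {}); enqueue []
  #5 pop 4: in={0,1,2,3} → {0,1,2,3} (was {1,2,3}); enqueue []
  #6 pop 5: in={0,1,2,3} → {0,1,3} (was {}); enqueue []
  #7 pop 6: in={0,1,2,3} → {} (no change)
  #8 pop 7: in={} → {0,1,2,3} (was {0,3}); enqueue [4,5]
  #9 pop 0: in={0,1,2,3} → {0,1,2,3} (was {1,2,3}); enqueue []
  #10 pop 4: in={0,1,2,3} → {0,1,2,3} (no change)
  #11 pop 5: in={0,1,2,3} → {0,1,3} (no change)

Fixpoint:
  val[0] = {0,1,2,3}
  val[1] = {0,1,2}
  val[2] = {2}
  val[3] = {0,1,2,3}
  val[4] = {0,1,2,3}
  val[5] = {0,1,3}
  val[6] = {}
  val[7] = {0,1,2,3}

{0,1,2,3}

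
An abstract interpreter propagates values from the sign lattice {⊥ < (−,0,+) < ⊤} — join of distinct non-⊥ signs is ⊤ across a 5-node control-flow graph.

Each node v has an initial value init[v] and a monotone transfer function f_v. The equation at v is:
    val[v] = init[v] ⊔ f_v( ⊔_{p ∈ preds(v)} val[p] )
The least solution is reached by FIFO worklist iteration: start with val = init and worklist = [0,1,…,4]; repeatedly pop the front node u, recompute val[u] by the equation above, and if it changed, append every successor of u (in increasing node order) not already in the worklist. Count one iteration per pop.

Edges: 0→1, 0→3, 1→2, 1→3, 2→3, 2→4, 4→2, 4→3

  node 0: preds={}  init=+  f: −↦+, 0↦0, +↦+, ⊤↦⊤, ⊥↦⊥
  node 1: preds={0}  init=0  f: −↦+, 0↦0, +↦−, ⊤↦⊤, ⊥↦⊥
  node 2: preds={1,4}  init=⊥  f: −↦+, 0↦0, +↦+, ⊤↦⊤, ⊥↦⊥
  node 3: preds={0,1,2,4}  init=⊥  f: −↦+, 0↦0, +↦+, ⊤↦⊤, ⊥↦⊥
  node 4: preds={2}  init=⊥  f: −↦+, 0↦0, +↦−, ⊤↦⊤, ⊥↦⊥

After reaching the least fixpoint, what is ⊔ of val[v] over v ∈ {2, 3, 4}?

Worklist (7 pops):
  #1 pop 0: in=⊥ → + (no change)
  #2 pop 1: in=+ → ⊤ (was 0); enqueue []
  #3 pop 2: in=⊤ → ⊤ (was ⊥); enqueue []
  #4 pop 3: in=⊤ → ⊤ (was ⊥); enqueue []
  #5 pop 4: in=⊤ → ⊤ (was ⊥); enqueue [2,3]
  #6 pop 2: in=⊤ → ⊤ (no change)
  #7 pop 3: in=⊤ → ⊤ (no change)

Fixpoint:
  val[0] = +
  val[1] = ⊤
  val[2] = ⊤
  val[3] = ⊤
  val[4] = ⊤

⊤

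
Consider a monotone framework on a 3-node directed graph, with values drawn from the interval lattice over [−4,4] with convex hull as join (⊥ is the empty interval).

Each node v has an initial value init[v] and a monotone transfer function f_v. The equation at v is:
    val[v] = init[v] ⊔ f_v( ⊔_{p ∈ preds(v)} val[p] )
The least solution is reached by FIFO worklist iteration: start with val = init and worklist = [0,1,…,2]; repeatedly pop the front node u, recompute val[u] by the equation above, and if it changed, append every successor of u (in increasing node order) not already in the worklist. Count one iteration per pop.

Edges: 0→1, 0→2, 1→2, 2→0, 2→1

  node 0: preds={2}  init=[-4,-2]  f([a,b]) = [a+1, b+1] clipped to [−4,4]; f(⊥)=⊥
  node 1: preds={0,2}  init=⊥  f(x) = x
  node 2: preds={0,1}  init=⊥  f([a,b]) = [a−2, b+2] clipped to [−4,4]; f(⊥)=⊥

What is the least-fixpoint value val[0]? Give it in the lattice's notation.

[-4,4]

Worklist (11 pops):
  #1 pop 0: in=⊥ → [-4,-2] (no change)
  #2 pop 1: in=[-4,-2] → [-4,-2] (was ⊥); enqueue []
  #3 pop 2: in=[-4,-2] → [-4,0] (was ⊥); enqueue [0,1]
  #4 pop 0: in=[-4,0] → [-4,1] (was [-4,-2]); enqueue [2]
  #5 pop 1: in=[-4,1] → [-4,1] (was [-4,-2]); enqueue []
  #6 pop 2: in=[-4,1] → [-4,3] (was [-4,0]); enqueue [0,1]
  #7 pop 0: in=[-4,3] → [-4,4] (was [-4,1]); enqueue [2]
  #8 pop 1: in=[-4,4] → [-4,4] (was [-4,1]); enqueue []
  #9 pop 2: in=[-4,4] → [-4,4] (was [-4,3]); enqueue [0,1]
  #10 pop 0: in=[-4,4] → [-4,4] (no change)
  #11 pop 1: in=[-4,4] → [-4,4] (no change)

Fixpoint:
  val[0] = [-4,4]
  val[1] = [-4,4]
  val[2] = [-4,4]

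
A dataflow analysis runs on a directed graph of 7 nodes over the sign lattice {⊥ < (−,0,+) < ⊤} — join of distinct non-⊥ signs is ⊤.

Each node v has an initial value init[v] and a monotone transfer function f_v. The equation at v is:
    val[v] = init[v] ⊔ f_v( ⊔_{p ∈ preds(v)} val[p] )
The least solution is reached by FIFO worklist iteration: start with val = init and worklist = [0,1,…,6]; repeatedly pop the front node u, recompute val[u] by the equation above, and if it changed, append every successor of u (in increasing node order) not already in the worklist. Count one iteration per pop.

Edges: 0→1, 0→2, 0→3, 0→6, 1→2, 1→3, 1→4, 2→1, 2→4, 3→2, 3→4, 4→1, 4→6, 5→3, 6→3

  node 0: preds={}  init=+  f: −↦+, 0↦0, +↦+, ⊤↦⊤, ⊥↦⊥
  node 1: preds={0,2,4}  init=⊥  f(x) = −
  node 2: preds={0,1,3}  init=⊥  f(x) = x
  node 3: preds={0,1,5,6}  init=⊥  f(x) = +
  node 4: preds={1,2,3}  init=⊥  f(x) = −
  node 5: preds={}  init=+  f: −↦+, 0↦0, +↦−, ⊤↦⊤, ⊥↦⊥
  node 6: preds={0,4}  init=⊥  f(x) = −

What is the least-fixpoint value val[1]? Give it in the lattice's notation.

Worklist (10 pops):
  #1 pop 0: in=⊥ → + (no change)
  #2 pop 1: in=+ → − (was ⊥); enqueue []
  #3 pop 2: in=⊤ → ⊤ (was ⊥); enqueue [1]
  #4 pop 3: in=⊤ → + (was ⊥); enqueue [2]
  #5 pop 4: in=⊤ → − (was ⊥); enqueue []
  #6 pop 5: in=⊥ → + (no change)
  #7 pop 6: in=⊤ → − (was ⊥); enqueue [3]
  #8 pop 1: in=⊤ → − (no change)
  #9 pop 2: in=⊤ → ⊤ (no change)
  #10 pop 3: in=⊤ → + (no change)

Fixpoint:
  val[0] = +
  val[1] = −
  val[2] = ⊤
  val[3] = +
  val[4] = −
  val[5] = +
  val[6] = −

−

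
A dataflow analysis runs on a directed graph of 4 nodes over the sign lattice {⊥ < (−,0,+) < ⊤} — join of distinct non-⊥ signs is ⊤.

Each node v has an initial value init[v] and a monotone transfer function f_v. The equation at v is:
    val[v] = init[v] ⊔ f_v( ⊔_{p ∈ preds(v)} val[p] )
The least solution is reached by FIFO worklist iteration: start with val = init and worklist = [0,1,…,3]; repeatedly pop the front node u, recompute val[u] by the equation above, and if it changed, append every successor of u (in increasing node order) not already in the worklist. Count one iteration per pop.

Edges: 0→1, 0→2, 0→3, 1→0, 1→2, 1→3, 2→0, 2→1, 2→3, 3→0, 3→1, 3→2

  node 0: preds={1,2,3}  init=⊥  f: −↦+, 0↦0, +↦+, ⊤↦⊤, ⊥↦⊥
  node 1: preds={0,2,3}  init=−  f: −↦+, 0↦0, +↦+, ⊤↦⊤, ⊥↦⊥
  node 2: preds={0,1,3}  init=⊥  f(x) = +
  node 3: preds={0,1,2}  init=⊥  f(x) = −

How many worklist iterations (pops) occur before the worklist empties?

Trace (8 dequeues):
  [1] u=0 | in − | out + | prev ⊥ | push {}
  [2] u=1 | in + | out ⊤ | prev − | push {0}
  [3] u=2 | in ⊤ | out + | prev ⊥ | push {1}
  [4] u=3 | in ⊤ | out − | prev ⊥ | push {2}
  [5] u=0 | in ⊤ | out ⊤ | prev + | push {3}
  [6] u=1 | in ⊤ | out ⊤ | ==
  [7] u=2 | in ⊤ | out + | ==
  [8] u=3 | in ⊤ | out − | ==

Converged values:
  [0] ⊤
  [1] ⊤
  [2] +
  [3] −

8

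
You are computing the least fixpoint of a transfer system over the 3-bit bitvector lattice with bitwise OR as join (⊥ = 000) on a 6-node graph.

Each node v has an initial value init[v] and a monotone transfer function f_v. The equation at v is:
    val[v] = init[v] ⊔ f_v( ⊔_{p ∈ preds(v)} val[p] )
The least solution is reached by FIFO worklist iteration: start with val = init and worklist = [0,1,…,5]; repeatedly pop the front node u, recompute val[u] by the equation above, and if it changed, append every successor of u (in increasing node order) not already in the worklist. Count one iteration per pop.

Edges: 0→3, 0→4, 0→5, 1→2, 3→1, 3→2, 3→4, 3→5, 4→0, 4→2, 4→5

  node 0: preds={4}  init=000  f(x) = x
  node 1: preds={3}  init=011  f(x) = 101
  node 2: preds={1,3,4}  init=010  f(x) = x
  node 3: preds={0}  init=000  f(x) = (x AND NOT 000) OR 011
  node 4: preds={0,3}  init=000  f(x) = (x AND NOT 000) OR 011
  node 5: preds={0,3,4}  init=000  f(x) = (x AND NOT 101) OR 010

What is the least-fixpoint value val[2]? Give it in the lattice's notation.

111

Iteration log — 12 steps:
  step 1. node 0  ⊔preds=000  new=000  stable
  step 2. node 1  ⊔preds=000  new=111  old=011  +wl: 
  step 3. node 2  ⊔preds=111  new=111  old=010  +wl: 
  step 4. node 3  ⊔preds=000  new=011  old=000  +wl: 1,2
  step 5. node 4  ⊔preds=011  new=011  old=000  +wl: 0
  step 6. node 5  ⊔preds=011  new=010  old=000  +wl: 
  step 7. node 1  ⊔preds=011  new=111  stable
  step 8. node 2  ⊔preds=111  new=111  stable
  step 9. node 0  ⊔preds=011  new=011  old=000  +wl: 3,4,5
  step 10. node 3  ⊔preds=011  new=011  stable
  step 11. node 4  ⊔preds=011  new=011  stable
  step 12. node 5  ⊔preds=011  new=010  stable

Least fixpoint reached:
  node 0: 011
  node 1: 111
  node 2: 111
  node 3: 011
  node 4: 011
  node 5: 010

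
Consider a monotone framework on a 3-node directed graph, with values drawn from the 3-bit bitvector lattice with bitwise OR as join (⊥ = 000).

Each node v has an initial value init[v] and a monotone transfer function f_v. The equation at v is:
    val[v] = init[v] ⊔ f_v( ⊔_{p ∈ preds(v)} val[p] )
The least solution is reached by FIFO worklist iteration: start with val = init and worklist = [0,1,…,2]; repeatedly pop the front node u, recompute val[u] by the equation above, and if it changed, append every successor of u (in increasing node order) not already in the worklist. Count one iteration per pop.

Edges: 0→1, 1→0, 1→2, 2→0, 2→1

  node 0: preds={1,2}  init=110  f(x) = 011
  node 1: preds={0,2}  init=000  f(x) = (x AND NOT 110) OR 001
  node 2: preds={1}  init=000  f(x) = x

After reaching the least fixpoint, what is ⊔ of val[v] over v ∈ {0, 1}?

111

Iteration log — 5 steps:
  step 1. node 0  ⊔preds=000  new=111  old=110  +wl: 
  step 2. node 1  ⊔preds=111  new=001  old=000  +wl: 0
  step 3. node 2  ⊔preds=001  new=001  old=000  +wl: 1
  step 4. node 0  ⊔preds=001  new=111  stable
  step 5. node 1  ⊔preds=111  new=001  stable

Least fixpoint reached:
  node 0: 111
  node 1: 001
  node 2: 001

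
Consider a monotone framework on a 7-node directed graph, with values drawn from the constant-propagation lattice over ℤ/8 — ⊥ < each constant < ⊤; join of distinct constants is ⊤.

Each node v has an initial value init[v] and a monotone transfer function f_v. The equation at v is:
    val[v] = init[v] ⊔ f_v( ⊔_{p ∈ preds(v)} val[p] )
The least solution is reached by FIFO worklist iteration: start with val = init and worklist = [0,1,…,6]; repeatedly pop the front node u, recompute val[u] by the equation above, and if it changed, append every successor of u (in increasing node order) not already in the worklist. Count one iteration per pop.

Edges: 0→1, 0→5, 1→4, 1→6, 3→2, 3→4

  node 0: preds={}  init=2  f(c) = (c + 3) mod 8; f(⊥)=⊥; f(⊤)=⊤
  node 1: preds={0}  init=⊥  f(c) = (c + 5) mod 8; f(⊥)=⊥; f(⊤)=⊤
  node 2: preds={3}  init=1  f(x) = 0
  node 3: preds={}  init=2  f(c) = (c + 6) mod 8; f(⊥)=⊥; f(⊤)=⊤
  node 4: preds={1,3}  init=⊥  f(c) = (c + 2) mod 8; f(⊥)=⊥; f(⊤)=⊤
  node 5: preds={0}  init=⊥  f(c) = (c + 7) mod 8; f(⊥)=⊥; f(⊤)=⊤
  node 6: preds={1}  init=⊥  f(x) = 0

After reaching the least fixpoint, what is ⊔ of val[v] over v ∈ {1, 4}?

Iteration log — 7 steps:
  step 1. node 0  ⊔preds=⊥  new=2  stable
  step 2. node 1  ⊔preds=2  new=7  old=⊥  +wl: 
  step 3. node 2  ⊔preds=2  new=⊤  old=1  +wl: 
  step 4. node 3  ⊔preds=⊥  new=2  stable
  step 5. node 4  ⊔preds=⊤  new=⊤  old=⊥  +wl: 
  step 6. node 5  ⊔preds=2  new=1  old=⊥  +wl: 
  step 7. node 6  ⊔preds=7  new=0  old=⊥  +wl: 

Least fixpoint reached:
  node 0: 2
  node 1: 7
  node 2: ⊤
  node 3: 2
  node 4: ⊤
  node 5: 1
  node 6: 0

⊤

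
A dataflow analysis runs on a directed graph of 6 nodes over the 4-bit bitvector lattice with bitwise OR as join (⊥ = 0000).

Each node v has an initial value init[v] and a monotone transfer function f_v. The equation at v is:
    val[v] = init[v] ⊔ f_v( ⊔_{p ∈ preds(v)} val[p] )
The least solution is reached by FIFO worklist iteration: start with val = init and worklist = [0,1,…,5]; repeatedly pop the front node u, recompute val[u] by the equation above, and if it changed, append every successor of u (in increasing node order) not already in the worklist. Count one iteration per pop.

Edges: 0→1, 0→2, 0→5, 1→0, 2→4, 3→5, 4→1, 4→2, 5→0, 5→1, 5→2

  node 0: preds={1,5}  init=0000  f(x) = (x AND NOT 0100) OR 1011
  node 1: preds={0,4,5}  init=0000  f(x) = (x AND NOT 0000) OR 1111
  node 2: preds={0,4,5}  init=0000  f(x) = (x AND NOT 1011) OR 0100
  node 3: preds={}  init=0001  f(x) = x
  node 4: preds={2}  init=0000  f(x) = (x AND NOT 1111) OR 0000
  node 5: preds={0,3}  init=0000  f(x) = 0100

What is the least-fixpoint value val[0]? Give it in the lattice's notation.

1011

Trace (9 dequeues):
  [1] u=0 | in 0000 | out 1011 | prev 0000 | push {}
  [2] u=1 | in 1011 | out 1111 | prev 0000 | push {0}
  [3] u=2 | in 1011 | out 0100 | prev 0000 | push {}
  [4] u=3 | in 0000 | out 0001 | ==
  [5] u=4 | in 0100 | out 0000 | ==
  [6] u=5 | in 1011 | out 0100 | prev 0000 | push {1,2}
  [7] u=0 | in 1111 | out 1011 | ==
  [8] u=1 | in 1111 | out 1111 | ==
  [9] u=2 | in 1111 | out 0100 | ==

Converged values:
  [0] 1011
  [1] 1111
  [2] 0100
  [3] 0001
  [4] 0000
  [5] 0100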